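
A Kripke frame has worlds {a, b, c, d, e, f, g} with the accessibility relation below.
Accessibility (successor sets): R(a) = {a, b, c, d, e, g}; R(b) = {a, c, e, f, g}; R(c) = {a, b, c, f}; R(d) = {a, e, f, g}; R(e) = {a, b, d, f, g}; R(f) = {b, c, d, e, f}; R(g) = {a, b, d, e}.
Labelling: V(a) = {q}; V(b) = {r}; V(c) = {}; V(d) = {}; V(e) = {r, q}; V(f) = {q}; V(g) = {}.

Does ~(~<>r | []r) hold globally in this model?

Recall that []ψ holds at a world iff ψ holds at every accessible world, and <>ψ holds iff ψ holds at some accessible world.
Let φ = ~(~<>r | []r). Evaluate φ at each world:
  a (successors {a, b, c, d, e, g}): φ is true.
  b (successors {a, c, e, f, g}): φ is true.
  c (successors {a, b, c, f}): φ is true.
  d (successors {a, e, f, g}): φ is true.
  e (successors {a, b, d, f, g}): φ is true.
  f (successors {b, c, d, e, f}): φ is true.
  g (successors {a, b, d, e}): φ is true.
For instance, at f:
  At f: ~<>r | []r is false, so ~(~<>r | []r) is true.
    At f: ~<>r is false, []r is false, so ~<>r | []r is false.
      At f: <>r is true, so ~<>r is false.
      At f: []r requires r at every successor {b, c, d, e, f}.
        r fails at c, so []r is false at f.

Yes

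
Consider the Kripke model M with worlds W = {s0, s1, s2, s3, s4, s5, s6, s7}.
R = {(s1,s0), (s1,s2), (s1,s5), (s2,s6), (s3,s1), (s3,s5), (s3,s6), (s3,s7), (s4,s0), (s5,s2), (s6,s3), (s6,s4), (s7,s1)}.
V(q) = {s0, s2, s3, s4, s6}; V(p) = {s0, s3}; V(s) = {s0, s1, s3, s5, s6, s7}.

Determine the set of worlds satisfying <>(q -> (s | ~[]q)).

Let φ = <>(q -> (s | ~[]q)). Evaluate φ at each world:
  s0 (successors ∅): φ is false.
  s1 (successors {s0, s2, s5}): φ is true.
  s2 (successors {s6}): φ is true.
  s3 (successors {s1, s5, s6, s7}): φ is true.
  s4 (successors {s0}): φ is true.
  s5 (successors {s2}): φ is false.
  s6 (successors {s3, s4}): φ is true.
  s7 (successors {s1}): φ is true.
For instance, at s1:
  At s1: <>(q -> (s | ~[]q)) requires q -> (s | ~[]q) at some successor in {s0, s2, s5}.
    q -> (s | ~[]q) holds at s0, so <>(q -> (s | ~[]q)) is true at s1.
      At s0: q is true, s | ~[]q is true, so q -> (s | ~[]q) is true.
Satisfying worlds: {s1, s2, s3, s4, s6, s7}

s1, s2, s3, s4, s6, s7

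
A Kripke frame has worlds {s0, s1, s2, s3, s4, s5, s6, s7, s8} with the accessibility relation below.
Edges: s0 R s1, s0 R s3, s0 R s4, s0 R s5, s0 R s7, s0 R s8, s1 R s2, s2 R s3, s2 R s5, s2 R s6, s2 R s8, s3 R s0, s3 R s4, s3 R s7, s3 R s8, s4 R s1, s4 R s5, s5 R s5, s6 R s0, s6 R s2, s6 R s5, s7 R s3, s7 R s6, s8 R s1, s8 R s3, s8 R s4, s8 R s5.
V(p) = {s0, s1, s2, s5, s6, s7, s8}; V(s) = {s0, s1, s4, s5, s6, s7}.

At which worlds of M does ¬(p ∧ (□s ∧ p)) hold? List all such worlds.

s0, s1, s2, s3, s4, s6, s7, s8

Let φ = ¬(p ∧ (□s ∧ p)). Evaluate φ at each world:
  s0 (successors {s1, s3, s4, s5, s7, s8}): φ is true.
  s1 (successors {s2}): φ is true.
  s2 (successors {s3, s5, s6, s8}): φ is true.
  s3 (successors {s0, s4, s7, s8}): φ is true.
  s4 (successors {s1, s5}): φ is true.
  s5 (successors {s5}): φ is false.
  s6 (successors {s0, s2, s5}): φ is true.
  s7 (successors {s3, s6}): φ is true.
  s8 (successors {s1, s3, s4, s5}): φ is true.
For instance, at s7:
  At s7: p ∧ (□s ∧ p) is false, so ¬(p ∧ (□s ∧ p)) is true.
    At s7: p is true, □s ∧ p is false, so p ∧ (□s ∧ p) is false.
      At s7: □s is false, p is true, so □s ∧ p is false.
Satisfying worlds: {s0, s1, s2, s3, s4, s6, s7, s8}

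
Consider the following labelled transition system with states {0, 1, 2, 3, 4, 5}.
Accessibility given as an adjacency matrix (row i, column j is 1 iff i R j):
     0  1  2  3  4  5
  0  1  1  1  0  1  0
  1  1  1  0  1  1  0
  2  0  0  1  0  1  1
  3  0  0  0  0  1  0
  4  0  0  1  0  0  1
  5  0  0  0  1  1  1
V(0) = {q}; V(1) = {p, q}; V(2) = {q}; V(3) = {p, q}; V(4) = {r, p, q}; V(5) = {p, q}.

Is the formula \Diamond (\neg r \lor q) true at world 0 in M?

At 0: \Diamond (\neg r \lor q) requires \neg r \lor q at some successor in {0, 1, 2, 4}.
  \neg r \lor q holds at 0, so \Diamond (\neg r \lor q) is true at 0.

Yes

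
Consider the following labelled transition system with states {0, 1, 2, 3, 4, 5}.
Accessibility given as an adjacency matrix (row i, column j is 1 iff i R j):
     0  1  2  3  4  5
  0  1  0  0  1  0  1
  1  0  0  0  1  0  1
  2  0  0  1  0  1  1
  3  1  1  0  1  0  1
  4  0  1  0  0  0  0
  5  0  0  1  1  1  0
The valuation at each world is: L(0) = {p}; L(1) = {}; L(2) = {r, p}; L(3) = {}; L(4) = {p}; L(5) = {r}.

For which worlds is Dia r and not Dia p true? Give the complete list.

Let φ = Dia r and not Dia p. Evaluate φ at each world:
  0 (successors {0, 3, 5}): φ is false.
  1 (successors {3, 5}): φ is true.
  2 (successors {2, 4, 5}): φ is false.
  3 (successors {0, 1, 3, 5}): φ is false.
  4 (successors {1}): φ is false.
  5 (successors {2, 3, 4}): φ is false.
For instance, at 3:
  At 3: Dia r is true, not Dia p is false, so Dia r and not Dia p is false.
    At 3: Dia r requires r at some successor in {0, 1, 3, 5}.
      r holds at 5, so Dia r is true at 3.
    At 3: Dia p is true, so not Dia p is false.
      At 3: Dia p requires p at some successor in {0, 1, 3, 5}.
        p holds at 0, so Dia p is true at 3.
Satisfying worlds: {1}

1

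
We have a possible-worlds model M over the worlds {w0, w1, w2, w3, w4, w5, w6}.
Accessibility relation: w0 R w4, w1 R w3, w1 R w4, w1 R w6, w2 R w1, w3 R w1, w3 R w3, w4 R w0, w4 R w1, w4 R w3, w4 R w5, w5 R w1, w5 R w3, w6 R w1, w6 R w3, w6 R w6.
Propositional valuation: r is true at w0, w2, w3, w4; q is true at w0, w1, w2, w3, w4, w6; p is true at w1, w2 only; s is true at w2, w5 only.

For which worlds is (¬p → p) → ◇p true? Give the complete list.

w0, w2, w3, w4, w5, w6

Let φ = (¬p → p) → ◇p. Evaluate φ at each world:
  w0 (successors {w4}): φ is true.
  w1 (successors {w3, w4, w6}): φ is false.
  w2 (successors {w1}): φ is true.
  w3 (successors {w1, w3}): φ is true.
  w4 (successors {w0, w1, w3, w5}): φ is true.
  w5 (successors {w1, w3}): φ is true.
  w6 (successors {w1, w3, w6}): φ is true.
For instance, at w0:
  At w0: ¬p → p is false, ◇p is false, so (¬p → p) → ◇p is true.
    At w0: ◇p requires p at some successor in {w4}.
      At w4: p is false.
    So ◇p is false at w0.
Satisfying worlds: {w0, w2, w3, w4, w5, w6}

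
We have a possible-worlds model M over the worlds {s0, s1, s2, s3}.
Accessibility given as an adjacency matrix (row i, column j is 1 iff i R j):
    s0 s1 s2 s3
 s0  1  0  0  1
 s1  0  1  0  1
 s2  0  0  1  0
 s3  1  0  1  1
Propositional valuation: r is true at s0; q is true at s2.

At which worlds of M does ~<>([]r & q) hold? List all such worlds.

s0, s1, s2, s3

Recall that []ψ holds at a world iff ψ holds at every accessible world, and <>ψ holds iff ψ holds at some accessible world.
Let φ = ~<>([]r & q). Evaluate φ at each world:
  s0 (successors {s0, s3}): φ is true.
  s1 (successors {s1, s3}): φ is true.
  s2 (successors {s2}): φ is true.
  s3 (successors {s0, s2, s3}): φ is true.
For instance, at s3:
  At s3: <>([]r & q) is false, so ~<>([]r & q) is true.
    At s3: <>([]r & q) requires []r & q at some successor in {s0, s2, s3}.
      At s0: []r & q is false.
      At s2: []r & q is false.
      At s3: []r & q is false.
    So <>([]r & q) is false at s3.
Satisfying worlds: {s0, s1, s2, s3}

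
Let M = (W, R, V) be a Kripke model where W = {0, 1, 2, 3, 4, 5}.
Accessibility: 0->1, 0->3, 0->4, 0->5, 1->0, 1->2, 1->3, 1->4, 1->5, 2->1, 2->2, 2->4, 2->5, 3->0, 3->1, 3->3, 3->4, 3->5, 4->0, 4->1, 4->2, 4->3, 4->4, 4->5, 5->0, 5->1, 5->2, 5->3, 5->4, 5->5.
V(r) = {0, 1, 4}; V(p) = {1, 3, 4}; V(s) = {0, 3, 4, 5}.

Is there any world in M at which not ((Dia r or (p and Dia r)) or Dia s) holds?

No

Recall that Dia ψ holds at a world iff ψ holds at some accessible world.
Let φ = not ((Dia r or (p and Dia r)) or Dia s). Evaluate φ at each world:
  0 (successors {1, 3, 4, 5}): φ is false.
  1 (successors {0, 2, 3, 4, 5}): φ is false.
  2 (successors {1, 2, 4, 5}): φ is false.
  3 (successors {0, 1, 3, 4, 5}): φ is false.
  4 (successors {0, 1, 2, 3, 4, 5}): φ is false.
  5 (successors {0, 1, 2, 3, 4, 5}): φ is false.
For instance, at 3:
  At 3: (Dia r or (p and Dia r)) or Dia s is true, so not ((Dia r or (p and Dia r)) or Dia s) is false.
    At 3: Dia r or (p and Dia r) is true, Dia s is true, so (Dia r or (p and Dia r)) or Dia s is true.
      At 3: Dia r is true, p and Dia r is true, so Dia r or (p and Dia r) is true.
      At 3: Dia s requires s at some successor in {0, 1, 3, 4, 5}.
        s holds at 0, so Dia s is true at 3.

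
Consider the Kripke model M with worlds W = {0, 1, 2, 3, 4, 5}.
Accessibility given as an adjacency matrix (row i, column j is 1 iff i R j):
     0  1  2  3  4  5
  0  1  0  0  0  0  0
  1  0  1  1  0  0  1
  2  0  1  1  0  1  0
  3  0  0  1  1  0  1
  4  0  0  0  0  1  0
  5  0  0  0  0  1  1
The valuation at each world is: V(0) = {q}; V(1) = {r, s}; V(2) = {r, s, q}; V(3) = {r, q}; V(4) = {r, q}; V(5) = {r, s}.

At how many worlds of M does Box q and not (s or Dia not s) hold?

0

Let φ = Box q and not (s or Dia not s). Evaluate φ at each world:
  0 (successors {0}): φ is false.
  1 (successors {1, 2, 5}): φ is false.
  2 (successors {1, 2, 4}): φ is false.
  3 (successors {2, 3, 5}): φ is false.
  4 (successors {4}): φ is false.
  5 (successors {4, 5}): φ is false.
For instance, at 4:
  At 4: Box q is true, not (s or Dia not s) is false, so Box q and not (s or Dia not s) is false.
    At 4: Box q requires q at every successor {4}.
      At 4: q is true.
    So Box q is true at 4.
    At 4: s or Dia not s is true, so not (s or Dia not s) is false.
      At 4: s is false, Dia not s is true, so s or Dia not s is true.
Satisfying worlds: none.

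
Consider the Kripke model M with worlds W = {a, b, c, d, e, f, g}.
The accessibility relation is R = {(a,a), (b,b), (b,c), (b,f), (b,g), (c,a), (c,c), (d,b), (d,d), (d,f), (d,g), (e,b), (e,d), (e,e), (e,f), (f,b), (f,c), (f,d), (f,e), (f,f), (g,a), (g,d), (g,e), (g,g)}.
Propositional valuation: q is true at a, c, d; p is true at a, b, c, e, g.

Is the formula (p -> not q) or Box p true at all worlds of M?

Let φ = (p -> not q) or Box p. Evaluate φ at each world:
  a (successors {a}): φ is true.
  b (successors {b, c, f, g}): φ is true.
  c (successors {a, c}): φ is true.
  d (successors {b, d, f, g}): φ is true.
  e (successors {b, d, e, f}): φ is true.
  f (successors {b, c, d, e, f}): φ is true.
  g (successors {a, d, e, g}): φ is true.
For instance, at c:
  At c: p -> not q is false, Box p is true, so (p -> not q) or Box p is true.
    At c: Box p requires p at every successor {a, c}.
      At a: p is true.
      At c: p is true.
    So Box p is true at c.

Yes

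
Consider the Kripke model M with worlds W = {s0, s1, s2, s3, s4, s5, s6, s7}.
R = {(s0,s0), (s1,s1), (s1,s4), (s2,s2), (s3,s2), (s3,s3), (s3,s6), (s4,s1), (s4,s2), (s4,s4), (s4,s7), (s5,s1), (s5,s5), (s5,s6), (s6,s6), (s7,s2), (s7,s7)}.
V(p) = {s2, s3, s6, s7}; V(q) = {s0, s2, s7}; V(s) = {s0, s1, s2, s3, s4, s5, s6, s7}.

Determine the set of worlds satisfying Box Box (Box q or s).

Let φ = Box Box (Box q or s). Evaluate φ at each world:
  s0 (successors {s0}): φ is true.
  s1 (successors {s1, s4}): φ is true.
  s2 (successors {s2}): φ is true.
  s3 (successors {s2, s3, s6}): φ is true.
  s4 (successors {s1, s2, s4, s7}): φ is true.
  s5 (successors {s1, s5, s6}): φ is true.
  s6 (successors {s6}): φ is true.
  s7 (successors {s2, s7}): φ is true.
For instance, at s0:
  At s0: Box Box (Box q or s) requires Box (Box q or s) at every successor {s0}.
      At s0: Box (Box q or s) requires Box q or s at every successor {s0}.
        At s0: Box q or s is true.
      So Box (Box q or s) is true at s0.
  So Box Box (Box q or s) is true at s0.
Satisfying worlds: {s0, s1, s2, s3, s4, s5, s6, s7}

s0, s1, s2, s3, s4, s5, s6, s7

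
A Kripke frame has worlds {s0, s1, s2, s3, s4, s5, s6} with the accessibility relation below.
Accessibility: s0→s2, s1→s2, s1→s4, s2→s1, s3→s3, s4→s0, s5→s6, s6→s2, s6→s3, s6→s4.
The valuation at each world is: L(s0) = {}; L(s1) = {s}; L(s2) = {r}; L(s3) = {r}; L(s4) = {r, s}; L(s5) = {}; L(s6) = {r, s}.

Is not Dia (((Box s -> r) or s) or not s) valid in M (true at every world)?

No

Let φ = not Dia (((Box s -> r) or s) or not s). Evaluate φ at each world:
  s0 (successors {s2}): φ is false.
  s1 (successors {s2, s4}): φ is false.
  s2 (successors {s1}): φ is false.
  s3 (successors {s3}): φ is false.
  s4 (successors {s0}): φ is false.
  s5 (successors {s6}): φ is false.
  s6 (successors {s2, s3, s4}): φ is false.
Detail at s0 (counterexample):
  At s0: Dia (((Box s -> r) or s) or not s) is true, so not Dia (((Box s -> r) or s) or not s) is false.
    At s0: Dia (((Box s -> r) or s) or not s) requires ((Box s -> r) or s) or not s at some successor in {s2}.
      ((Box s -> r) or s) or not s holds at s2, so Dia (((Box s -> r) or s) or not s) is true at s0.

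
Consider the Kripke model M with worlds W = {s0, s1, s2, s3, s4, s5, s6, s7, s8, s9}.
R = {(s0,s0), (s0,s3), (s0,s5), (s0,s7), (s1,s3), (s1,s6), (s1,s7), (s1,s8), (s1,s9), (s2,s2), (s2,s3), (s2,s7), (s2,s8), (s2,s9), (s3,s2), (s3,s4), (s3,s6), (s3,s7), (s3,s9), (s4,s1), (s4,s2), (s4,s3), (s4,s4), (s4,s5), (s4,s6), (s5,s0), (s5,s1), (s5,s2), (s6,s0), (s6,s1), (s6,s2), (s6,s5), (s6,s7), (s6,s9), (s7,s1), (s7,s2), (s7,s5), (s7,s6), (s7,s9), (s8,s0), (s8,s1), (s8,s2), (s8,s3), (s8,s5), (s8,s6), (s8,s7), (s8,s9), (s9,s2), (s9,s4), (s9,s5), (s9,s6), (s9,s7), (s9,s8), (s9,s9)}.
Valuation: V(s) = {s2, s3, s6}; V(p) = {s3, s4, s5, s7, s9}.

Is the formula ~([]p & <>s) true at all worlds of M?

Yes

Let φ = ~([]p & <>s). Evaluate φ at each world:
  s0 (successors {s0, s3, s5, s7}): φ is true.
  s1 (successors {s3, s6, s7, s8, s9}): φ is true.
  s2 (successors {s2, s3, s7, s8, s9}): φ is true.
  s3 (successors {s2, s4, s6, s7, s9}): φ is true.
  s4 (successors {s1, s2, s3, s4, s5, s6}): φ is true.
  s5 (successors {s0, s1, s2}): φ is true.
  s6 (successors {s0, s1, s2, s5, s7, s9}): φ is true.
  s7 (successors {s1, s2, s5, s6, s9}): φ is true.
  s8 (successors {s0, s1, s2, s3, s5, s6, s7, s9}): φ is true.
  s9 (successors {s2, s4, s5, s6, s7, s8, s9}): φ is true.
For instance, at s1:
  At s1: []p & <>s is false, so ~([]p & <>s) is true.
    At s1: []p is false, <>s is true, so []p & <>s is false.
      At s1: []p requires p at every successor {s3, s6, s7, s8, s9}.
        p fails at s6, so []p is false at s1.
      At s1: <>s requires s at some successor in {s3, s6, s7, s8, s9}.
        s holds at s3, so <>s is true at s1.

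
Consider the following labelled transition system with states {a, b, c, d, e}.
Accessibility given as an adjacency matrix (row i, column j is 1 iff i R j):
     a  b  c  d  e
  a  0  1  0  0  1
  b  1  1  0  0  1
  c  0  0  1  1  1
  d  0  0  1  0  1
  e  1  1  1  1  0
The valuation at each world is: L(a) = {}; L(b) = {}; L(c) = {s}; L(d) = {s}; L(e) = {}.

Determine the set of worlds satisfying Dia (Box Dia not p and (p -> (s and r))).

Let φ = Dia (Box Dia not p and (p -> (s and r))). Evaluate φ at each world:
  a (successors {b, e}): φ is true.
  b (successors {a, b, e}): φ is true.
  c (successors {c, d, e}): φ is true.
  d (successors {c, e}): φ is true.
  e (successors {a, b, c, d}): φ is true.
For instance, at c:
  At c: Dia (Box Dia not p and (p -> (s and r))) requires Box Dia not p and (p -> (s and r)) at some successor in {c, d, e}.
    Box Dia not p and (p -> (s and r)) holds at c, so Dia (Box Dia not p and (p -> (s and r))) is true at c.
      At c: Box Dia not p is true, p -> (s and r) is true, so Box Dia not p and (p -> (s and r)) is true.
Satisfying worlds: {a, b, c, d, e}

a, b, c, d, e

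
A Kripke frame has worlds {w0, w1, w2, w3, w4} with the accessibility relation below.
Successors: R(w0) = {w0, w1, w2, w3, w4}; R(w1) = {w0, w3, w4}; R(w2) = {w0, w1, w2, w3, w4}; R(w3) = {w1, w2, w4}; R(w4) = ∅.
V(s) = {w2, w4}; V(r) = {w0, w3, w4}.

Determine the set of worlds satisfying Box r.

Let φ = Box r. Evaluate φ at each world:
  w0 (successors {w0, w1, w2, w3, w4}): φ is false.
  w1 (successors {w0, w3, w4}): φ is true.
  w2 (successors {w0, w1, w2, w3, w4}): φ is false.
  w3 (successors {w1, w2, w4}): φ is false.
  w4 (successors ∅): φ is true.
For instance, at w2:
  At w2: Box r requires r at every successor {w0, w1, w2, w3, w4}.
    r fails at w1, so Box r is false at w2.
Satisfying worlds: {w1, w4}

w1, w4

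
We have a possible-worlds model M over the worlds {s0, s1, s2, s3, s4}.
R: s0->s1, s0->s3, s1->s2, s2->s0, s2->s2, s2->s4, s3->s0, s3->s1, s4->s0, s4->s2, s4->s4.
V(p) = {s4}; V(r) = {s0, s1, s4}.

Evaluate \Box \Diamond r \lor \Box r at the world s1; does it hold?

At s1: \Box \Diamond r is true, \Box r is false, so \Box \Diamond r \lor \Box r is true.
  At s1: \Box \Diamond r requires \Diamond r at every successor {s2}.
      At s2: \Diamond r requires r at some successor in {s0, s2, s4}.
        r holds at s0, so \Diamond r is true at s2.
  So \Box \Diamond r is true at s1.
  At s1: \Box r requires r at every successor {s2}.
    r fails at s2, so \Box r is false at s1.

Yes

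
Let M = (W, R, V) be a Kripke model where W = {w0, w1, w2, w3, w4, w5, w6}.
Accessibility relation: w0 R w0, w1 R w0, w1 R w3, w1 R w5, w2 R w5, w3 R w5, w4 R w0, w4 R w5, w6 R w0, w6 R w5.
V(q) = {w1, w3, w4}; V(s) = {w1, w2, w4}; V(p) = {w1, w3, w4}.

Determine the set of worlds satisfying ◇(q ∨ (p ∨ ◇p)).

Let φ = ◇(q ∨ (p ∨ ◇p)). Evaluate φ at each world:
  w0 (successors {w0}): φ is false.
  w1 (successors {w0, w3, w5}): φ is true.
  w2 (successors {w5}): φ is false.
  w3 (successors {w5}): φ is false.
  w4 (successors {w0, w5}): φ is false.
  w5 (successors ∅): φ is false.
  w6 (successors {w0, w5}): φ is false.
For instance, at w0:
  At w0: ◇(q ∨ (p ∨ ◇p)) requires q ∨ (p ∨ ◇p) at some successor in {w0}.
    At w0: q ∨ (p ∨ ◇p) is false.
  So ◇(q ∨ (p ∨ ◇p)) is false at w0.
Satisfying worlds: {w1}

w1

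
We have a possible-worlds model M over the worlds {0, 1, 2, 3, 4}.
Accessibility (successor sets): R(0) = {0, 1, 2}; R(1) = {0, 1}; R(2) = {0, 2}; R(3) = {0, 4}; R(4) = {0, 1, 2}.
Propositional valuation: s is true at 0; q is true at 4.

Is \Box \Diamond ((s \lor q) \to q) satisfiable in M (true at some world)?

Recall that \Box ψ holds at a world iff ψ holds at every accessible world, and \Diamond ψ holds iff ψ holds at some accessible world.
Let φ = \Box \Diamond ((s \lor q) \to q). Evaluate φ at each world:
  0 (successors {0, 1, 2}): φ is true.
  1 (successors {0, 1}): φ is true.
  2 (successors {0, 2}): φ is true.
  3 (successors {0, 4}): φ is true.
  4 (successors {0, 1, 2}): φ is true.
Detail at 0 (witness):
  At 0: \Box \Diamond ((s \lor q) \to q) requires \Diamond ((s \lor q) \to q) at every successor {0, 1, 2}.
      At 0: \Diamond ((s \lor q) \to q) requires (s \lor q) \to q at some successor in {0, 1, 2}.
        (s \lor q) \to q holds at 1, so \Diamond ((s \lor q) \to q) is true at 0.
      At 1: \Diamond ((s \lor q) \to q) requires (s \lor q) \to q at some successor in {0, 1}.
        (s \lor q) \to q holds at 1, so \Diamond ((s \lor q) \to q) is true at 1.
      At 2: \Diamond ((s \lor q) \to q) requires (s \lor q) \to q at some successor in {0, 2}.
        (s \lor q) \to q holds at 2, so \Diamond ((s \lor q) \to q) is true at 2.
  So \Box \Diamond ((s \lor q) \to q) is true at 0.

Yes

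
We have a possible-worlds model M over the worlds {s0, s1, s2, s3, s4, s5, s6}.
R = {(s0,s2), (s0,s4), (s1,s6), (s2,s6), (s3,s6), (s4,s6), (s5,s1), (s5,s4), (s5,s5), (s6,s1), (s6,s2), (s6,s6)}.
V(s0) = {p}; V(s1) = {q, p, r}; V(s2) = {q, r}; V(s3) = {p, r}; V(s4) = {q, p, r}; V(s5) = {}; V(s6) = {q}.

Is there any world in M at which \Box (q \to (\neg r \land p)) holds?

No

Let φ = \Box (q \to (\neg r \land p)). Evaluate φ at each world:
  s0 (successors {s2, s4}): φ is false.
  s1 (successors {s6}): φ is false.
  s2 (successors {s6}): φ is false.
  s3 (successors {s6}): φ is false.
  s4 (successors {s6}): φ is false.
  s5 (successors {s1, s4, s5}): φ is false.
  s6 (successors {s1, s2, s6}): φ is false.
For instance, at s3:
  At s3: \Box (q \to (\neg r \land p)) requires q \to (\neg r \land p) at every successor {s6}.
    q \to (\neg r \land p) fails at s6, so \Box (q \to (\neg r \land p)) is false at s3.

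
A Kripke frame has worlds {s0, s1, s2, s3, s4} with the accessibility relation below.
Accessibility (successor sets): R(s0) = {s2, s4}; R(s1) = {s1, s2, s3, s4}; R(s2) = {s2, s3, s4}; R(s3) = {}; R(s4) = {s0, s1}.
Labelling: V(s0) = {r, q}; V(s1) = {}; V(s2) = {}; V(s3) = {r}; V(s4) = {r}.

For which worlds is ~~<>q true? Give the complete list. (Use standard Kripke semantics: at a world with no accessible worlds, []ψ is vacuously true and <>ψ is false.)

Let φ = ~~<>q. Evaluate φ at each world:
  s0 (successors {s2, s4}): φ is false.
  s1 (successors {s1, s2, s3, s4}): φ is false.
  s2 (successors {s2, s3, s4}): φ is false.
  s3 (successors ∅): φ is false.
  s4 (successors {s0, s1}): φ is true.
For instance, at s4:
  At s4: ~<>q is false, so ~~<>q is true.
    At s4: <>q is true, so ~<>q is false.
      At s4: <>q requires q at some successor in {s0, s1}.
        q holds at s0, so <>q is true at s4.
Satisfying worlds: {s4}

s4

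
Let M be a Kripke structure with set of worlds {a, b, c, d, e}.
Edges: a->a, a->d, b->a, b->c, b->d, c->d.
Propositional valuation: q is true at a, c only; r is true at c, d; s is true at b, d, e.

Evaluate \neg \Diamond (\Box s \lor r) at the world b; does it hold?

Recall that \Box ψ holds at a world iff ψ holds at every accessible world, and \Diamond ψ holds iff ψ holds at some accessible world.
At b: \Diamond (\Box s \lor r) is true, so \neg \Diamond (\Box s \lor r) is false.
  At b: \Diamond (\Box s \lor r) requires \Box s \lor r at some successor in {a, c, d}.
    \Box s \lor r holds at c, so \Diamond (\Box s \lor r) is true at b.
      At c: \Box s is true, r is true, so \Box s \lor r is true.

No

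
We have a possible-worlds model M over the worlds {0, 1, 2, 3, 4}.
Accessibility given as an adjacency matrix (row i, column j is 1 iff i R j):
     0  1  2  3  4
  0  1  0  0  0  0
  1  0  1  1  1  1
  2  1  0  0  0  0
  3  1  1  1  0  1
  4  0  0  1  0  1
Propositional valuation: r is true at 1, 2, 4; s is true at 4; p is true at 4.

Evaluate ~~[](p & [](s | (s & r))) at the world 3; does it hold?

At 3: ~[](p & [](s | (s & r))) is true, so ~~[](p & [](s | (s & r))) is false.
  At 3: [](p & [](s | (s & r))) is false, so ~[](p & [](s | (s & r))) is true.
    At 3: [](p & [](s | (s & r))) requires p & [](s | (s & r)) at every successor {0, 1, 2, 4}.
      p & [](s | (s & r)) fails at 0, so [](p & [](s | (s & r))) is false at 3.

No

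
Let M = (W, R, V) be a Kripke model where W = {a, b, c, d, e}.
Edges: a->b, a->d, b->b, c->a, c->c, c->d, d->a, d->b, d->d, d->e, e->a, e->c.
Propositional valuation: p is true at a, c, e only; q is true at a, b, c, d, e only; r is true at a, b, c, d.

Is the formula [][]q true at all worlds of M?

Let φ = [][]q. Evaluate φ at each world:
  a (successors {b, d}): φ is true.
  b (successors {b}): φ is true.
  c (successors {a, c, d}): φ is true.
  d (successors {a, b, d, e}): φ is true.
  e (successors {a, c}): φ is true.
For instance, at b:
  At b: [][]q requires []q at every successor {b}.
      At b: []q requires q at every successor {b}.
        At b: q is true.
      So []q is true at b.
  So [][]q is true at b.

Yes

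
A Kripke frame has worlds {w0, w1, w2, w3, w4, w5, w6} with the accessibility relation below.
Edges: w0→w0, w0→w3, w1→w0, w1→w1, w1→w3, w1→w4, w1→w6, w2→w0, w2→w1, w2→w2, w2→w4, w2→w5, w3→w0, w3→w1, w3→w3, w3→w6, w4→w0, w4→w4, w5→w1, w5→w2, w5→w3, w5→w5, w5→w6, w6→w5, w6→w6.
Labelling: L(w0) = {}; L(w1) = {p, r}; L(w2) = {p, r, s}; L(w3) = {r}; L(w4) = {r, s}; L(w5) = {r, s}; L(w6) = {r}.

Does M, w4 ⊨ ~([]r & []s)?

At w4: []r & []s is false, so ~([]r & []s) is true.
  At w4: []r is false, []s is false, so []r & []s is false.
    At w4: []r requires r at every successor {w0, w4}.
      r fails at w0, so []r is false at w4.
    At w4: []s requires s at every successor {w0, w4}.
      s fails at w0, so []s is false at w4.

Yes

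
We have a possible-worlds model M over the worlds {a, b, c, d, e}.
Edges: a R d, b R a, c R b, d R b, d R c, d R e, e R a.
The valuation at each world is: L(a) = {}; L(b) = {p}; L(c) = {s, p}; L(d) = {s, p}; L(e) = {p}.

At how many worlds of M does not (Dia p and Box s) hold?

Let φ = not (Dia p and Box s). Evaluate φ at each world:
  a (successors {d}): φ is false.
  b (successors {a}): φ is true.
  c (successors {b}): φ is true.
  d (successors {b, c, e}): φ is true.
  e (successors {a}): φ is true.
For instance, at d:
  At d: Dia p and Box s is false, so not (Dia p and Box s) is true.
    At d: Dia p is true, Box s is false, so Dia p and Box s is false.
      At d: Dia p requires p at some successor in {b, c, e}.
        p holds at b, so Dia p is true at d.
      At d: Box s requires s at every successor {b, c, e}.
        s fails at b, so Box s is false at d.
Satisfying worlds: {b, c, d, e}

4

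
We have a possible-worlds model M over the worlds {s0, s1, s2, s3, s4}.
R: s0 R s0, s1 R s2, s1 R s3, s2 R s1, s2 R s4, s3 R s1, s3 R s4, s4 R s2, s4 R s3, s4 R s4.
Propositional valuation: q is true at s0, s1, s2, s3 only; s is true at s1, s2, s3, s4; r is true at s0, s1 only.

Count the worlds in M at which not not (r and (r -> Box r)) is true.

1

Recall that Box ψ holds at a world iff ψ holds at every accessible world, and Dia ψ holds iff ψ holds at some accessible world.
Let φ = not not (r and (r -> Box r)). Evaluate φ at each world:
  s0 (successors {s0}): φ is true.
  s1 (successors {s2, s3}): φ is false.
  s2 (successors {s1, s4}): φ is false.
  s3 (successors {s1, s4}): φ is false.
  s4 (successors {s2, s3, s4}): φ is false.
For instance, at s3:
  At s3: not (r and (r -> Box r)) is true, so not not (r and (r -> Box r)) is false.
    At s3: r and (r -> Box r) is false, so not (r and (r -> Box r)) is true.
      At s3: r is false, r -> Box r is true, so r and (r -> Box r) is false.
Satisfying worlds: {s0}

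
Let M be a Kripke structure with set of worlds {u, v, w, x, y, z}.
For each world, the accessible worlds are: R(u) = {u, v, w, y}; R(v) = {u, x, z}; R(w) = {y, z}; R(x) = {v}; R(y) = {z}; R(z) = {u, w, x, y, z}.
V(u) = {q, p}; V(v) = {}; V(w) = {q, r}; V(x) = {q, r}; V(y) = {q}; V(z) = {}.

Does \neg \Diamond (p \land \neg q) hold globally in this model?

Yes

Recall that \Diamond ψ holds at a world iff ψ holds at some accessible world.
Let φ = \neg \Diamond (p \land \neg q). Evaluate φ at each world:
  u (successors {u, v, w, y}): φ is true.
  v (successors {u, x, z}): φ is true.
  w (successors {y, z}): φ is true.
  x (successors {v}): φ is true.
  y (successors {z}): φ is true.
  z (successors {u, w, x, y, z}): φ is true.
For instance, at w:
  At w: \Diamond (p \land \neg q) is false, so \neg \Diamond (p \land \neg q) is true.
    At w: \Diamond (p \land \neg q) requires p \land \neg q at some successor in {y, z}.
      At y: p \land \neg q is false.
      At z: p \land \neg q is false.
    So \Diamond (p \land \neg q) is false at w.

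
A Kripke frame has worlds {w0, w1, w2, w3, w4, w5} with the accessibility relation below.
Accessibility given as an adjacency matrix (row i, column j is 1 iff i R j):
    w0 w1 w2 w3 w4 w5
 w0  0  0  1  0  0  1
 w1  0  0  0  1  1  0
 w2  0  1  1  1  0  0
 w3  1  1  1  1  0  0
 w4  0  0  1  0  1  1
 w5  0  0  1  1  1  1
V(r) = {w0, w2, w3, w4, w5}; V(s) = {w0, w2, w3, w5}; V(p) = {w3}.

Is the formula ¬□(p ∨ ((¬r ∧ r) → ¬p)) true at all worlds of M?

No

Recall that □ψ holds at a world iff ψ holds at every accessible world, and ◇ψ holds iff ψ holds at some accessible world.
Let φ = ¬□(p ∨ ((¬r ∧ r) → ¬p)). Evaluate φ at each world:
  w0 (successors {w2, w5}): φ is false.
  w1 (successors {w3, w4}): φ is false.
  w2 (successors {w1, w2, w3}): φ is false.
  w3 (successors {w0, w1, w2, w3}): φ is false.
  w4 (successors {w2, w4, w5}): φ is false.
  w5 (successors {w2, w3, w4, w5}): φ is false.
Detail at w0 (counterexample):
  At w0: □(p ∨ ((¬r ∧ r) → ¬p)) is true, so ¬□(p ∨ ((¬r ∧ r) → ¬p)) is false.
    At w0: □(p ∨ ((¬r ∧ r) → ¬p)) requires p ∨ ((¬r ∧ r) → ¬p) at every successor {w2, w5}.
      At w2: p ∨ ((¬r ∧ r) → ¬p) is true.
      At w5: p ∨ ((¬r ∧ r) → ¬p) is true.
    So □(p ∨ ((¬r ∧ r) → ¬p)) is true at w0.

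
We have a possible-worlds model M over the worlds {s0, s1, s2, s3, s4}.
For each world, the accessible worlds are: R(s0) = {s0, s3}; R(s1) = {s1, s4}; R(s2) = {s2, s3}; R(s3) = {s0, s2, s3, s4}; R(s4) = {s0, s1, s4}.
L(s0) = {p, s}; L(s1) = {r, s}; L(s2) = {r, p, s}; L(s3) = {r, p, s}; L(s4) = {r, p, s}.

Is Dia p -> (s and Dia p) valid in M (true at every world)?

Yes

Let φ = Dia p -> (s and Dia p). Evaluate φ at each world:
  s0 (successors {s0, s3}): φ is true.
  s1 (successors {s1, s4}): φ is true.
  s2 (successors {s2, s3}): φ is true.
  s3 (successors {s0, s2, s3, s4}): φ is true.
  s4 (successors {s0, s1, s4}): φ is true.
For instance, at s2:
  At s2: Dia p is true, s and Dia p is true, so Dia p -> (s and Dia p) is true.
    At s2: Dia p requires p at some successor in {s2, s3}.
      p holds at s2, so Dia p is true at s2.
    At s2: s is true, Dia p is true, so s and Dia p is true.
      At s2: Dia p requires p at some successor in {s2, s3}.
        p holds at s2, so Dia p is true at s2.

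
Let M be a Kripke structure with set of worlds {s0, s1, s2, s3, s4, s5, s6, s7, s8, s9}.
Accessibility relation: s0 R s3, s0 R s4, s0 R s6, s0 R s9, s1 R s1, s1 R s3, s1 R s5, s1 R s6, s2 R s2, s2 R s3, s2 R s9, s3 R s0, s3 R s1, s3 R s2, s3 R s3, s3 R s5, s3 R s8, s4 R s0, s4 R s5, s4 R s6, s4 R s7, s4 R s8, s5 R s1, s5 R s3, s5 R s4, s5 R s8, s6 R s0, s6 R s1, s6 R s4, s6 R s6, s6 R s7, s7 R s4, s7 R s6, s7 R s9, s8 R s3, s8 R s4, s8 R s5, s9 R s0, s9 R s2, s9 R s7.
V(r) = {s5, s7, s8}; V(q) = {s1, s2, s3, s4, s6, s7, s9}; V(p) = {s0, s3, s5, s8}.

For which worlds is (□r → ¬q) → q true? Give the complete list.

Let φ = (□r → ¬q) → q. Evaluate φ at each world:
  s0 (successors {s3, s4, s6, s9}): φ is false.
  s1 (successors {s1, s3, s5, s6}): φ is true.
  s2 (successors {s2, s3, s9}): φ is true.
  s3 (successors {s0, s1, s2, s3, s5, s8}): φ is true.
  s4 (successors {s0, s5, s6, s7, s8}): φ is true.
  s5 (successors {s1, s3, s4, s8}): φ is false.
  s6 (successors {s0, s1, s4, s6, s7}): φ is true.
  s7 (successors {s4, s6, s9}): φ is true.
  s8 (successors {s3, s4, s5}): φ is false.
  s9 (successors {s0, s2, s7}): φ is true.
For instance, at s6:
  At s6: □r → ¬q is true, q is true, so (□r → ¬q) → q is true.
    At s6: □r is false, ¬q is false, so □r → ¬q is true.
      At s6: □r requires r at every successor {s0, s1, s4, s6, s7}.
        r fails at s0, so □r is false at s6.
Satisfying worlds: {s1, s2, s3, s4, s6, s7, s9}

s1, s2, s3, s4, s6, s7, s9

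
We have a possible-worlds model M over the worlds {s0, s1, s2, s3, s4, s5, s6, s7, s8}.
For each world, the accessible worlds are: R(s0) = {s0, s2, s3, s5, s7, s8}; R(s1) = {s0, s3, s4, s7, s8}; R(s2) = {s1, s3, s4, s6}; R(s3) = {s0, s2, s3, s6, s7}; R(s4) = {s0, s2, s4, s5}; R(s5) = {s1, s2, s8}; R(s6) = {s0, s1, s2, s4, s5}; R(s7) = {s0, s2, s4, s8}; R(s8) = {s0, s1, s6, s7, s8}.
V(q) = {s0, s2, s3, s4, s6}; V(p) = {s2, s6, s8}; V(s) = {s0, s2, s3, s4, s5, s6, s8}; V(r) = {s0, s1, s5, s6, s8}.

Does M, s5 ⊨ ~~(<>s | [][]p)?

Yes

Recall that []ψ holds at a world iff ψ holds at every accessible world, and <>ψ holds iff ψ holds at some accessible world.
At s5: ~(<>s | [][]p) is false, so ~~(<>s | [][]p) is true.
  At s5: <>s | [][]p is true, so ~(<>s | [][]p) is false.
    At s5: <>s is true, [][]p is false, so <>s | [][]p is true.
      At s5: <>s requires s at some successor in {s1, s2, s8}.
        s holds at s2, so <>s is true at s5.
      At s5: [][]p requires []p at every successor {s1, s2, s8}.
        []p fails at s1, so [][]p is false at s5.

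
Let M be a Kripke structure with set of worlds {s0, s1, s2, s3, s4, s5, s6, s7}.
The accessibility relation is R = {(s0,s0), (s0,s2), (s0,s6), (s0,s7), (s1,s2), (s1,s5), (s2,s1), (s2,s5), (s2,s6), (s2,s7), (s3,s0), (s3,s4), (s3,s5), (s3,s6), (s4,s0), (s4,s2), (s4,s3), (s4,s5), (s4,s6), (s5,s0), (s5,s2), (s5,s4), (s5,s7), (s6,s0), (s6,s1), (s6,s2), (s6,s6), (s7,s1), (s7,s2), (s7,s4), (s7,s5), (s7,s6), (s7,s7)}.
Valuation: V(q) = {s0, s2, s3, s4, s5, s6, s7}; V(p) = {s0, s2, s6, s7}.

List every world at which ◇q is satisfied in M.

Let φ = ◇q. Evaluate φ at each world:
  s0 (successors {s0, s2, s6, s7}): φ is true.
  s1 (successors {s2, s5}): φ is true.
  s2 (successors {s1, s5, s6, s7}): φ is true.
  s3 (successors {s0, s4, s5, s6}): φ is true.
  s4 (successors {s0, s2, s3, s5, s6}): φ is true.
  s5 (successors {s0, s2, s4, s7}): φ is true.
  s6 (successors {s0, s1, s2, s6}): φ is true.
  s7 (successors {s1, s2, s4, s5, s6, s7}): φ is true.
For instance, at s4:
  At s4: ◇q requires q at some successor in {s0, s2, s3, s5, s6}.
    q holds at s0, so ◇q is true at s4.
Satisfying worlds: {s0, s1, s2, s3, s4, s5, s6, s7}

s0, s1, s2, s3, s4, s5, s6, s7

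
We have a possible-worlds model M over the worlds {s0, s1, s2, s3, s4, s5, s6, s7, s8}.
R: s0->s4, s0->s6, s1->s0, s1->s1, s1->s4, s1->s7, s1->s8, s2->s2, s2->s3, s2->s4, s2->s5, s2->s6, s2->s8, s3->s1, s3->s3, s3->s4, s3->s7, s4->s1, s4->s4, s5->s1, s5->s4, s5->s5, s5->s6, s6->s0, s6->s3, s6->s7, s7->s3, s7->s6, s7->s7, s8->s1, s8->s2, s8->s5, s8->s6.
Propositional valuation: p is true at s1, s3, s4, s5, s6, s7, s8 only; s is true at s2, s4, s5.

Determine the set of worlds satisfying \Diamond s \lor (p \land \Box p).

Let φ = \Diamond s \lor (p \land \Box p). Evaluate φ at each world:
  s0 (successors {s4, s6}): φ is true.
  s1 (successors {s0, s1, s4, s7, s8}): φ is true.
  s2 (successors {s2, s3, s4, s5, s6, s8}): φ is true.
  s3 (successors {s1, s3, s4, s7}): φ is true.
  s4 (successors {s1, s4}): φ is true.
  s5 (successors {s1, s4, s5, s6}): φ is true.
  s6 (successors {s0, s3, s7}): φ is false.
  s7 (successors {s3, s6, s7}): φ is true.
  s8 (successors {s1, s2, s5, s6}): φ is true.
For instance, at s1:
  At s1: \Diamond s is true, p \land \Box p is false, so \Diamond s \lor (p \land \Box p) is true.
    At s1: \Diamond s requires s at some successor in {s0, s1, s4, s7, s8}.
      s holds at s4, so \Diamond s is true at s1.
    At s1: p is true, \Box p is false, so p \land \Box p is false.
      At s1: \Box p requires p at every successor {s0, s1, s4, s7, s8}.
        p fails at s0, so \Box p is false at s1.
Satisfying worlds: {s0, s1, s2, s3, s4, s5, s7, s8}

s0, s1, s2, s3, s4, s5, s7, s8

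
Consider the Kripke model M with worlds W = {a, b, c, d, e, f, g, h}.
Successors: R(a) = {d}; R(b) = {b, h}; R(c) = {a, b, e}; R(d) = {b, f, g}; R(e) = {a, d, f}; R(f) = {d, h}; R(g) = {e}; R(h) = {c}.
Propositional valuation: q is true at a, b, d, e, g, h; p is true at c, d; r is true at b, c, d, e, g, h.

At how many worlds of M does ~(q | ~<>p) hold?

Let φ = ~(q | ~<>p). Evaluate φ at each world:
  a (successors {d}): φ is false.
  b (successors {b, h}): φ is false.
  c (successors {a, b, e}): φ is false.
  d (successors {b, f, g}): φ is false.
  e (successors {a, d, f}): φ is false.
  f (successors {d, h}): φ is true.
  g (successors {e}): φ is false.
  h (successors {c}): φ is false.
For instance, at h:
  At h: q | ~<>p is true, so ~(q | ~<>p) is false.
    At h: q is true, ~<>p is false, so q | ~<>p is true.
      At h: <>p is true, so ~<>p is false.
Satisfying worlds: {f}

1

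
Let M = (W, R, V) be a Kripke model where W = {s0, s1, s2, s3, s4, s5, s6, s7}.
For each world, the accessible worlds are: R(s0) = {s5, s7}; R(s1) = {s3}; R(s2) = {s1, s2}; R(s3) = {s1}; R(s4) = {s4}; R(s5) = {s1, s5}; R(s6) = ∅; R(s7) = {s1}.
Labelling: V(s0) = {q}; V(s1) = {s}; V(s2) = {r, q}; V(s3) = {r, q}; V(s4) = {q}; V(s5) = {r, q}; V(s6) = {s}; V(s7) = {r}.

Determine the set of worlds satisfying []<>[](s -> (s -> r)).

s0, s1, s4, s6

Recall that []ψ holds at a world iff ψ holds at every accessible world, and <>ψ holds iff ψ holds at some accessible world.
Let φ = []<>[](s -> (s -> r)). Evaluate φ at each world:
  s0 (successors {s5, s7}): φ is true.
  s1 (successors {s3}): φ is true.
  s2 (successors {s1, s2}): φ is false.
  s3 (successors {s1}): φ is false.
  s4 (successors {s4}): φ is true.
  s5 (successors {s1, s5}): φ is false.
  s6 (successors ∅): φ is true.
  s7 (successors {s1}): φ is false.
For instance, at s4:
  At s4: []<>[](s -> (s -> r)) requires <>[](s -> (s -> r)) at every successor {s4}.
      At s4: <>[](s -> (s -> r)) requires [](s -> (s -> r)) at some successor in {s4}.
        [](s -> (s -> r)) holds at s4, so <>[](s -> (s -> r)) is true at s4.
  So []<>[](s -> (s -> r)) is true at s4.
Satisfying worlds: {s0, s1, s4, s6}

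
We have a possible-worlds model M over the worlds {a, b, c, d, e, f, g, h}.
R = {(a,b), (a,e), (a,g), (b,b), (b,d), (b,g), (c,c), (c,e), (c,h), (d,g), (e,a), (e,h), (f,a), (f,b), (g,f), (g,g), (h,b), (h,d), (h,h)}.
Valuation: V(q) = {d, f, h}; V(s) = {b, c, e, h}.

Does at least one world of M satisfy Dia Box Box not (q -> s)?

Recall that Box ψ holds at a world iff ψ holds at every accessible world, and Dia ψ holds iff ψ holds at some accessible world.
Let φ = Dia Box Box not (q -> s). Evaluate φ at each world:
  a (successors {b, e, g}): φ is false.
  b (successors {b, d, g}): φ is false.
  c (successors {c, e, h}): φ is false.
  d (successors {g}): φ is false.
  e (successors {a, h}): φ is false.
  f (successors {a, b}): φ is false.
  g (successors {f, g}): φ is false.
  h (successors {b, d, h}): φ is false.
For instance, at a:
  At a: Dia Box Box not (q -> s) requires Box Box not (q -> s) at some successor in {b, e, g}.
    At b: Box Box not (q -> s) is false.
    At e: Box Box not (q -> s) is false.
    At g: Box Box not (q -> s) is false.
  So Dia Box Box not (q -> s) is false at a.

No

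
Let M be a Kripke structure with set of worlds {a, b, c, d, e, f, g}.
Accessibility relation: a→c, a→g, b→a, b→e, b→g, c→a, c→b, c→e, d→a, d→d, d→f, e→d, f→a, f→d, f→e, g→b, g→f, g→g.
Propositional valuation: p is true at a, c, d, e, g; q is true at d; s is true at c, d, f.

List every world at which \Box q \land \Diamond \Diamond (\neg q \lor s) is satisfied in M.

Recall that \Box ψ holds at a world iff ψ holds at every accessible world, and \Diamond ψ holds iff ψ holds at some accessible world.
Let φ = \Box q \land \Diamond \Diamond (\neg q \lor s). Evaluate φ at each world:
  a (successors {c, g}): φ is false.
  b (successors {a, e, g}): φ is false.
  c (successors {a, b, e}): φ is false.
  d (successors {a, d, f}): φ is false.
  e (successors {d}): φ is true.
  f (successors {a, d, e}): φ is false.
  g (successors {b, f, g}): φ is false.
For instance, at b:
  At b: \Box q is false, \Diamond \Diamond (\neg q \lor s) is true, so \Box q \land \Diamond \Diamond (\neg q \lor s) is false.
    At b: \Box q requires q at every successor {a, e, g}.
      q fails at a, so \Box q is false at b.
    At b: \Diamond \Diamond (\neg q \lor s) requires \Diamond (\neg q \lor s) at some successor in {a, e, g}.
      \Diamond (\neg q \lor s) holds at a, so \Diamond \Diamond (\neg q \lor s) is true at b.
Satisfying worlds: {e}

e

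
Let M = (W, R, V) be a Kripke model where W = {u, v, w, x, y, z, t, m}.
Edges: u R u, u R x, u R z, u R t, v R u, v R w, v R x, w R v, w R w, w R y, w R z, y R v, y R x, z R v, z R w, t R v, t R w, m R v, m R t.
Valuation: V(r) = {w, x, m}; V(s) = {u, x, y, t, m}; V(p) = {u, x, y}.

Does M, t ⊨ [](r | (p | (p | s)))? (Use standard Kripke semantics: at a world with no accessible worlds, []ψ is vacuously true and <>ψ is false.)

No

At t: [](r | (p | (p | s))) requires r | (p | (p | s)) at every successor {v, w}.
  r | (p | (p | s)) fails at v, so [](r | (p | (p | s))) is false at t.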